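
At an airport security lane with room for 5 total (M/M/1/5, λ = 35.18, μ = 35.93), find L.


ρ = 35.18/35.93 = 0.9791
L = ρ[1 − (K+1)ρ^K + Kρ^(K+1)] / [(1−ρ)(1−ρ^(K+1))]
Numerator: 0.9791·(1 − 6·0.899898 + 5·0.881113) = 0.006051
Denominator: (0.02087)·(0.118887) = 0.002482
L = 0.006051/0.002482 = 2.4385

Final: 2.4385


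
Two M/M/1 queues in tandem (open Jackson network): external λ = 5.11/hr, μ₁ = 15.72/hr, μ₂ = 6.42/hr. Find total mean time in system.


Each node sees arrival rate λ = 5.11/hr (tandem ⇒ throughput preserved).
W₁ = 1/(μ₁−λ) = 1/(15.72−5.11) = 0.09425 hr
W₂ = 1/(μ₂−λ) = 1/(6.42−5.11) = 0.76336 hr
W_total = W₁ + W₂ = 0.09425 + 0.76336 = 0.85761 hr

Final: 0.85761 hr


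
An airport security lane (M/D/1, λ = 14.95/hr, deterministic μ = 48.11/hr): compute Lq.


ρ = 14.95/48.11 = 0.3107
M/D/1: Lq = ρ²/(2(1−ρ)) = 0.09656/(2·0.6893) = 0.07005

Final: 0.07005


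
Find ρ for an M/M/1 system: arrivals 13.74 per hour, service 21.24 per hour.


ρ = λ/μ = 13.74/21.24 = 0.6469

Final: 0.6469


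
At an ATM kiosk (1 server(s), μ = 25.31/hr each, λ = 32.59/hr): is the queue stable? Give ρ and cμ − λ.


Total capacity cμ = 1·25.31 = 25.31/hr
ρ = λ/(cμ) = 32.59/25.31 = 1.2876
Stable ⇔ ρ < 1: NO
Spare capacity = cμ − λ = 25.31 − 32.59 = -7.28/hr

Final: ρ = 1.2876; unstable; margin = -7.28/hr


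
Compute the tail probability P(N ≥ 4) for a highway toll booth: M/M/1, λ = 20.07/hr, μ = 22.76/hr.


ρ = 20.07/22.76 = 0.8818
P(N ≥ n) = ρ^n = 0.8818^4 = 0.604645

Final: 0.604645


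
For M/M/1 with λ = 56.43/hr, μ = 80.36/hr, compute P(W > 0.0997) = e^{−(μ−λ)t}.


W ~ Exponential(μ−λ) for M/M/1.
μ − λ = 80.36 − 56.43 = 23.9300
P(W > t) = e^{−(μ−λ)t} = e^{−2.3858} = 0.092013

Final: 0.092013


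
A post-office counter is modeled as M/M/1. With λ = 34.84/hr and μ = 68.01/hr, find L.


ρ = λ/μ = 34.84/68.01 = 0.5123
L = ρ/(1−ρ) = 0.5123/(1 − 0.5123) = 0.5123/0.4877 = 1.0503

Final: 1.0503


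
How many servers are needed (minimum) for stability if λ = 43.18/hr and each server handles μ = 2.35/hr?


Stability requires cμ > λ ⇔ c > λ/μ.
λ/μ = 43.18/2.35 = 18.3745
Minimum integer c = ⌊18.3745⌋ + 1 = 19
Check: 19·2.35 = 44.65 > 43.18, while 18·2.35 = 42.30 ≤ 43.18

Final: 19 servers


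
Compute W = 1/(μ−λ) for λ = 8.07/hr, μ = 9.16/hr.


W = 1/(μ−λ) = 1/(9.16 − 8.07) = 1/1.09 = 0.9174 hr

Final: 0.9174 hr


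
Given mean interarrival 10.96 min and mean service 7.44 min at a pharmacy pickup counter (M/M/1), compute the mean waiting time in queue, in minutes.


λ = 60/10.96 = 5.4745 /hr
μ = 60/7.44 = 8.0645 /hr
ρ = λ/μ = 5.4745/8.0645 = 0.6788
Wq = ρ/(μ−λ) = 0.6788/(8.0645−5.4745) = 0.26209 hr
In minutes: 0.26209·60 = 15.725 min

Final: 15.725 min


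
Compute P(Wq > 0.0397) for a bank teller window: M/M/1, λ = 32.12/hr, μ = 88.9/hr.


ρ = 32.12/88.9 = 0.3613
P(Wq > t) = ρ·e^{−(μ−λ)t} = 0.3613·e^{−2.2542}
= 0.3613·0.104961 = 0.037923

Final: 0.037923


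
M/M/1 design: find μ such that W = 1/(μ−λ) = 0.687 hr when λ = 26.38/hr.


W = 1/(μ−λ) ⇒ μ − λ = 1/W = 1/0.687 = 1.4556
μ = λ + 1/W = 26.38 + 1.4556 = 27.8356 per hr

Final: 27.8356 /hr


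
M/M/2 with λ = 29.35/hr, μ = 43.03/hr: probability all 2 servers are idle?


a = λ/μ = 29.35/43.03 = 0.6821; ρ = a/c = 0.3410
Σ_{k=0}^{1} a^k/k! (terms k=0..1) = 1.00000 + 0.68208 = 1.68208
Tail: a^2/(2!(1−ρ)) = 0.46524/(2·0.6590) = 0.35301
P₀ = 1/(1.68208 + 0.35301) = 1/2.03509 = 0.491379

Final: 0.491379


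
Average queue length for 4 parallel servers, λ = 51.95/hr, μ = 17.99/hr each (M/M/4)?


a = λ/μ = 2.8877; ρ = a/4 = 0.7219
P₀ = 0.044464
Lq = P₀·a^c·ρ / (c!·(1−ρ)²) = 0.044464·69.53726·0.7219/(24·0.07732)
= 1.20281

Final: 1.20281


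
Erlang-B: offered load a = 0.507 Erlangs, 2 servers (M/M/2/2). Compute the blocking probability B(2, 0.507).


B(c,a) = (a^c/c!) / Σ_{k=0}^{c} a^k/k!
a^2/2! = 0.128525
Σ terms (k=0..2): 1.00000 + 0.50700 + 0.12852 = 1.635525
B = 0.128525/1.635525 = 0.078583

Final: 0.078583


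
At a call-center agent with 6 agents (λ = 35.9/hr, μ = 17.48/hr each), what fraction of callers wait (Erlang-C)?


a = λ/μ = 2.0538; ρ = a/6 = 0.3423
P₀ = 0.128027 (from M/M/c formula)
C(c,a) = [a^c/(c!(1−ρ))]·P₀ = [75.04437/(720·0.6577)]·0.128027
= 0.15847·0.128027 = 0.020289

Final: 0.020289


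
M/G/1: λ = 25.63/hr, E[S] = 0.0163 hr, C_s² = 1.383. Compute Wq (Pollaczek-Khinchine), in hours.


ρ = λ·E[S] = 25.63·0.0163 = 0.4178
E[S²] = E[S]²(1+C_s²) = 0.0163²·(1+1.383) = 0.0006331
Wq = λ·E[S²]/(2(1−ρ)) = 25.63·0.0006331/(2·0.5822) = 0.01394 hr

Final: 0.01394 hr


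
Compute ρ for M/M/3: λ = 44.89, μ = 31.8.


ρ = λ/(cμ) = 44.89/(3·31.8) = 44.89/95.40 = 0.4705

Final: 0.4705


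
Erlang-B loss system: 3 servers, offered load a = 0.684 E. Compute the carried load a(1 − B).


B(3,0.684) = 0.027057 (Erlang-B)
Carried load = a(1 − B) = 0.684·(1 − 0.027057) = 0.684·0.972943 = 0.6655 E

Final: 0.6655 Erlangs


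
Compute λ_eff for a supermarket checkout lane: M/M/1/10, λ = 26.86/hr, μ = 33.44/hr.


ρ = 0.8032; P_K = (1−ρ)ρ^10/(1−ρ^11) = 0.024167
λ_eff = λ(1 − P_K) = 26.86·(1 − 0.024167) = 26.86·0.975833 = 26.2109 /hr

Final: 26.2109 /hr


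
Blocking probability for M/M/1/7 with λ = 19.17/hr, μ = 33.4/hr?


ρ = λ/μ = 19.17/33.4 = 0.5740
P_K = (1−ρ)ρ^K/(1−ρ^(K+1)) = (0.4260·0.020518)/(1 − 0.011776)
= 0.008742/0.988224 = 0.008846

Final: 0.008846


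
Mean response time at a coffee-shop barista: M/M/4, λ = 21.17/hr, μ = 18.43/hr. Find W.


a = 1.1487; ρ = 0.2872; P₀ = 0.316180
Lq = P₀·a^c·ρ/(c!(1−ρ)²) = 0.01296
Wq = Lq/λ = 0.01296/21.17 = 0.0006123 hr
W = Wq + 1/μ = 0.0006123 + 0.05426 = 0.05487 hr

Final: 0.05487 hr


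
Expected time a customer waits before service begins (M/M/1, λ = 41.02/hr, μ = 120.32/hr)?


ρ = 41.02/120.32 = 0.3409
Wq = ρ/(μ−λ) = 0.3409/(120.32 − 41.02) = 0.3409/79.30 = 0.004299 hr

Final: 0.004299 hr


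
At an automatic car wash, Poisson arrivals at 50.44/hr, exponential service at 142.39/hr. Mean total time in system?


W = 1/(μ−λ) = 1/(142.39 − 50.44) = 1/91.95 = 0.01088 hr

Final: 0.01088 hr


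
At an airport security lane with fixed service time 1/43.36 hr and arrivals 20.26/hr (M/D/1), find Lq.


ρ = 20.26/43.36 = 0.4673
M/D/1: Lq = ρ²/(2(1−ρ)) = 0.2183/(2·0.5327) = 0.20490

Final: 0.20490


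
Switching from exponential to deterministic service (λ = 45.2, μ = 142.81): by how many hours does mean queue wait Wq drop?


ρ = 45.2/142.81 = 0.3165
Wq(M/M/1) = ρ/(μ−λ) = 0.3165/97.61 = 0.003243 hr
Wq(M/D/1) = ρ/(2(μ−λ)) = 0.001621 hr
Savings = 0.003243 − 0.001621 = 0.001621 hr

Final: 0.001621 hr


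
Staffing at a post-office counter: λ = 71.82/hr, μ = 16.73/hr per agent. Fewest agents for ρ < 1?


Stability requires cμ > λ ⇔ c > λ/μ.
λ/μ = 71.82/16.73 = 4.2929
Minimum integer c = ⌊4.2929⌋ + 1 = 5
Check: 5·16.73 = 83.65 > 71.82, while 4·16.73 = 66.92 ≤ 71.82

Final: 5 servers


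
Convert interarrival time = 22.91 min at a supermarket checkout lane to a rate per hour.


λ = 1/(interarrival time) in consistent units.
1 hour = 60 min, so λ = 60/22.91 = 2.6189 per hour

Final: 2.6189 /hr


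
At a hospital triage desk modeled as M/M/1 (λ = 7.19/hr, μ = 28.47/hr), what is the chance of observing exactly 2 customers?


ρ = 7.19/28.47 = 0.2525
P_n = (1−ρ)·ρ^n = (1 − 0.2525)·0.2525^2 = 0.7475·0.063780 = 0.047672

Final: 0.047672


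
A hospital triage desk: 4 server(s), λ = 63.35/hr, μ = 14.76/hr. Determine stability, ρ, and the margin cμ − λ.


Total capacity cμ = 4·14.76 = 59.04/hr
ρ = λ/(cμ) = 63.35/59.04 = 1.0730
Stable ⇔ ρ < 1: NO
Spare capacity = cμ − λ = 59.04 − 63.35 = -4.31/hr

Final: ρ = 1.0730; unstable; margin = -4.31/hr


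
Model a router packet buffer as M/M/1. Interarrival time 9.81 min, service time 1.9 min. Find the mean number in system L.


λ = 60/9.81 = 6.1162 /hr
μ = 60/1.9 = 31.5789 /hr
ρ = λ/μ = 6.1162/31.5789 = 0.1937
L = ρ/(1−ρ) = 0.1937/0.8063 = 0.2402

Final: 0.2402


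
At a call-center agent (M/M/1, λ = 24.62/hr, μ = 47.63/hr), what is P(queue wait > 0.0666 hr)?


ρ = 24.62/47.63 = 0.5169
P(Wq > t) = ρ·e^{−(μ−λ)t} = 0.5169·e^{−1.5325}
= 0.5169·0.216002 = 0.111652

Final: 0.111652


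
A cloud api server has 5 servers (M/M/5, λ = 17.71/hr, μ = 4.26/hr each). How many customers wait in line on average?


a = λ/μ = 4.1573; ρ = a/5 = 0.8315
P₀ = 0.010038
Lq = P₀·a^c·ρ / (c!·(1−ρ)²) = 0.010038·1241.78043·0.8315/(120·0.02841)
= 3.04047

Final: 3.04047


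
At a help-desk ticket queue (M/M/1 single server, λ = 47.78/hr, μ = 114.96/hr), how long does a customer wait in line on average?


ρ = 47.78/114.96 = 0.4156
Wq = ρ/(μ−λ) = 0.4156/(114.96 − 47.78) = 0.4156/67.18 = 0.006187 hr

Final: 0.006187 hr


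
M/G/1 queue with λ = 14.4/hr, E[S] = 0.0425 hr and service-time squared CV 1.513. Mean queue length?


ρ = λ·E[S] = 14.4·0.0425 = 0.6120
Lq = ρ²(1+C_s²)/(2(1−ρ)) = 0.3745·(1+1.513)/(2·0.3880)
= 0.3745·2.5130/0.7760 = 1.21292

Final: 1.21292


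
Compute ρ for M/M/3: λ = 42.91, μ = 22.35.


ρ = λ/(cμ) = 42.91/(3·22.35) = 42.91/67.05 = 0.6400

Final: 0.6400


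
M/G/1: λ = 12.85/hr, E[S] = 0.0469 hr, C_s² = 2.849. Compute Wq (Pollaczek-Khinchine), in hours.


ρ = λ·E[S] = 12.85·0.0469 = 0.6027
E[S²] = E[S]²(1+C_s²) = 0.0469²·(1+2.849) = 0.008466
Wq = λ·E[S²]/(2(1−ρ)) = 12.85·0.008466/(2·0.3973) = 0.13690 hr

Final: 0.13690 hr


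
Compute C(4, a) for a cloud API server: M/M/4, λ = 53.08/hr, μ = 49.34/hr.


a = λ/μ = 1.0758; ρ = a/4 = 0.2690
P₀ = 0.340329 (from M/M/c formula)
C(c,a) = [a^c/(c!(1−ρ))]·P₀ = [1.33945/(24·0.7310)]·0.340329
= 0.07634·0.340329 = 0.025982

Final: 0.025982


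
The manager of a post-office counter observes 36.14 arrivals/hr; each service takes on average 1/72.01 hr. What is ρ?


ρ = λ/μ = 36.14/72.01 = 0.5019

Final: 0.5019


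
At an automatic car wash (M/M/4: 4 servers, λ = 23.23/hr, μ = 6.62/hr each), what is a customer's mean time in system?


a = 3.5091; ρ = 0.8773; P₀ = 0.014421
Lq = P₀·a^c·ρ/(c!(1−ρ)²) = 5.30593
Wq = Lq/λ = 5.30593/23.23 = 0.22841 hr
W = Wq + 1/μ = 0.22841 + 0.15106 = 0.37947 hr

Final: 0.37947 hr


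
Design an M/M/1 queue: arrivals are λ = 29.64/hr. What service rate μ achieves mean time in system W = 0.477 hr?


W = 1/(μ−λ) ⇒ μ − λ = 1/W = 1/0.477 = 2.0964
μ = λ + 1/W = 29.64 + 2.0964 = 31.7364 per hr

Final: 31.7364 /hr


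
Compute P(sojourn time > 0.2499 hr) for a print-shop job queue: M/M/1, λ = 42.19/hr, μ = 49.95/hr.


W ~ Exponential(μ−λ) for M/M/1.
μ − λ = 49.95 − 42.19 = 7.7600
P(W > t) = e^{−(μ−λ)t} = e^{−1.9392} = 0.143816

Final: 0.143816


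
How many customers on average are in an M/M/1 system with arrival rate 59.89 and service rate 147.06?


ρ = λ/μ = 59.89/147.06 = 0.4072
L = ρ/(1−ρ) = 0.4072/(1 − 0.4072) = 0.4072/0.5928 = 0.6870

Final: 0.6870


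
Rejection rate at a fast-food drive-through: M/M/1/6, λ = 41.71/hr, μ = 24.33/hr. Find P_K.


ρ = λ/μ = 41.71/24.33 = 1.7143
P_K = (1−ρ)ρ^K/(1−ρ^(K+1)) = (-0.7143·25.385662)/(1 − 43.519767)
= -18.134106/-42.519767 = 0.426486

Final: 0.426486


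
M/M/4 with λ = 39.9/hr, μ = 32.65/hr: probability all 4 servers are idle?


a = λ/μ = 39.9/32.65 = 1.2221; ρ = a/c = 0.3055
Σ_{k=0}^{3} a^k/k! (terms k=0..3) = 1.00000 + 1.22205 + 0.74671 + 0.30417 = 3.27293
Tail: a^4/(4!(1−ρ)) = 2.23028/(24·0.6945) = 0.13381
P₀ = 1/(3.27293 + 0.13381) = 1/3.40674 = 0.293536

Final: 0.293536


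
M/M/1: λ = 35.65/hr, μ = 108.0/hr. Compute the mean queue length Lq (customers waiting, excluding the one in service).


ρ = 35.65/108.0 = 0.3301
Lq = ρ²/(1−ρ) = 0.1090/0.6699 = 0.1627

Final: 0.1627


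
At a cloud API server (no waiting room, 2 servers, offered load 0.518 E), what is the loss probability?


B(c,a) = (a^c/c!) / Σ_{k=0}^{c} a^k/k!
a^2/2! = 0.134162
Σ terms (k=0..2): 1.00000 + 0.51800 + 0.13416 = 1.652162
B = 0.134162/1.652162 = 0.081204

Final: 0.081204


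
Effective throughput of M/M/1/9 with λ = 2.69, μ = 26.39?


ρ = 0.1019; P_K = (1−ρ)ρ^9/(1−ρ^10) = 0.000000001067
λ_eff = λ(1 − P_K) = 2.69·(1 − 0.000000001067) = 2.69·1.000000 = 2.6900 /hr

Final: 2.6900 /hr


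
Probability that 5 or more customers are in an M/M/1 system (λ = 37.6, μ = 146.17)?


ρ = 37.6/146.17 = 0.2572
P(N ≥ n) = ρ^n = 0.2572^5 = 0.001126

Final: 0.001126


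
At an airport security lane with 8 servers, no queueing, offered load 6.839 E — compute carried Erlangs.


B(8,6.839) = 0.169558 (Erlang-B)
Carried load = a(1 − B) = 6.839·(1 − 0.169558) = 6.839·0.830442 = 5.6794 E

Final: 5.6794 Erlangs


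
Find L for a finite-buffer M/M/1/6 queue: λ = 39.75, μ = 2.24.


ρ = 39.75/2.24 = 17.7455
L = ρ[1 − (K+1)ρ^K + Kρ^(K+1)] / [(1−ρ)(1−ρ^(K+1))]
Numerator: 17.7455·(1 − 7·31227318.149624 + 6·554145489.485511) = 55122633038.799759
Denominator: (-16.7455)·(-554145488.485511) = 9279463068.344419
L = 55122633038.799759/9279463068.344419 = 5.9403

Final: 5.9403


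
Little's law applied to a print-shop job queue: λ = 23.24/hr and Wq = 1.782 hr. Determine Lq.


Lq = λWq = 23.24·1.782 = 41.4137

Final: 41.4137


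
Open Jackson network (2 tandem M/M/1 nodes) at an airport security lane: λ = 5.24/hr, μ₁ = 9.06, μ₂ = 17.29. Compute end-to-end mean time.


Each node sees arrival rate λ = 5.24/hr (tandem ⇒ throughput preserved).
W₁ = 1/(μ₁−λ) = 1/(9.06−5.24) = 0.26178 hr
W₂ = 1/(μ₂−λ) = 1/(17.29−5.24) = 0.08299 hr
W_total = W₁ + W₂ = 0.26178 + 0.08299 = 0.34477 hr

Final: 0.34477 hr


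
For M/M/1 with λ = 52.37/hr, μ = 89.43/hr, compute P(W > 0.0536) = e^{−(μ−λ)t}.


W ~ Exponential(μ−λ) for M/M/1.
μ − λ = 89.43 − 52.37 = 37.0600
P(W > t) = e^{−(μ−λ)t} = e^{−1.9864} = 0.137186

Final: 0.137186


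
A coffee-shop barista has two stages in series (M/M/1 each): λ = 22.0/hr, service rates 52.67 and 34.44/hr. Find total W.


Each node sees arrival rate λ = 22.0/hr (tandem ⇒ throughput preserved).
W₁ = 1/(μ₁−λ) = 1/(52.67−22.0) = 0.03261 hr
W₂ = 1/(μ₂−λ) = 1/(34.44−22.0) = 0.08039 hr
W_total = W₁ + W₂ = 0.03261 + 0.08039 = 0.11299 hr

Final: 0.11299 hr


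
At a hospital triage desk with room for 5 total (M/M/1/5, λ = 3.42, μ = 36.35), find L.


ρ = 3.42/36.35 = 0.09409
L = ρ[1 − (K+1)ρ^K + Kρ^(K+1)] / [(1−ρ)(1−ρ^(K+1))]
Numerator: 0.09409·(1 − 6·0.000007372 + 5·0.0000006936) = 0.094081
Denominator: (0.9059)·(0.999999) = 0.905914
L = 0.094081/0.905914 = 0.1039

Final: 0.1039


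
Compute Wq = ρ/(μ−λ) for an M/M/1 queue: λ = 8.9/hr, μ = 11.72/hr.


ρ = 8.9/11.72 = 0.7594
Wq = ρ/(μ−λ) = 0.7594/(11.72 − 8.9) = 0.7594/2.82 = 0.2693 hr

Final: 0.2693 hr


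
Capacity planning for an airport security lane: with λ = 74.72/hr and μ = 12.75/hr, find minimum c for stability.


Stability requires cμ > λ ⇔ c > λ/μ.
λ/μ = 74.72/12.75 = 5.8604
Minimum integer c = ⌊5.8604⌋ + 1 = 6
Check: 6·12.75 = 76.50 > 74.72, while 5·12.75 = 63.75 ≤ 74.72

Final: 6 servers


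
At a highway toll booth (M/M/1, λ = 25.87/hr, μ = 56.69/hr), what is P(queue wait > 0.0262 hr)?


ρ = 25.87/56.69 = 0.4563
P(Wq > t) = ρ·e^{−(μ−λ)t} = 0.4563·e^{−0.8075}
= 0.4563·0.445979 = 0.203519

Final: 0.203519


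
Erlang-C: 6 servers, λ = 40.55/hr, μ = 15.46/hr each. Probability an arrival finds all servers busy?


a = λ/μ = 2.6229; ρ = a/6 = 0.4371
P₀ = 0.072046 (from M/M/c formula)
C(c,a) = [a^c/(c!(1−ρ))]·P₀ = [325.60286/(720·0.5629)]·0.072046
= 0.80346·0.072046 = 0.057886

Final: 0.057886


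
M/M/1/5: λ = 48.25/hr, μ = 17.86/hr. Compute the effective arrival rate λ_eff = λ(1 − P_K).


ρ = 2.7016; P_K = (1−ρ)ρ^5/(1−ρ^6) = 0.631469
λ_eff = λ(1 − P_K) = 48.25·(1 − 0.631469) = 48.25·0.368531 = 17.7816 /hr

Final: 17.7816 /hr


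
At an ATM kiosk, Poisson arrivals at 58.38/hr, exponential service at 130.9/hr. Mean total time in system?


W = 1/(μ−λ) = 1/(130.9 − 58.38) = 1/72.52 = 0.01379 hr

Final: 0.01379 hr


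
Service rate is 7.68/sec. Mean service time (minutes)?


Mean service time = 1/μ = 1/7.68 second = 0.13021 second
In minutes: 0.13021 × 0.0166667 = 0.002170 min

Final: 0.002170 min


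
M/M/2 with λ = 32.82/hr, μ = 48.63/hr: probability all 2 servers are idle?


a = λ/μ = 32.82/48.63 = 0.6749; ρ = a/c = 0.3374
Σ_{k=0}^{1} a^k/k! (terms k=0..1) = 1.00000 + 0.67489 = 1.67489
Tail: a^2/(2!(1−ρ)) = 0.45548/(2·0.6626) = 0.34373
P₀ = 1/(1.67489 + 0.34373) = 1/2.01862 = 0.495387

Final: 0.495387


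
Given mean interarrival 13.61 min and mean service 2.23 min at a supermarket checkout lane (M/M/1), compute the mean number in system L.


λ = 60/13.61 = 4.4085 /hr
μ = 60/2.23 = 26.9058 /hr
ρ = λ/μ = 4.4085/26.9058 = 0.1639
L = ρ/(1−ρ) = 0.1639/0.8361 = 0.1960

Final: 0.1960


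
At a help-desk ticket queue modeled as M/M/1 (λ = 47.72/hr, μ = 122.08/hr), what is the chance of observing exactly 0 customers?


ρ = 47.72/122.08 = 0.3909
P_n = (1−ρ)·ρ^n = (1 − 0.3909)·0.3909^0 = 0.6091·1.000000 = 0.609109

Final: 0.609109


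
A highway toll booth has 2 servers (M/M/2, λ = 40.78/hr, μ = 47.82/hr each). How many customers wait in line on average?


a = λ/μ = 0.8528; ρ = a/2 = 0.4264
P₀ = 0.402140
Lq = P₀·a^c·ρ / (c!·(1−ρ)²) = 0.402140·0.72724·0.4264/(2·0.32903)
= 0.18950

Final: 0.18950


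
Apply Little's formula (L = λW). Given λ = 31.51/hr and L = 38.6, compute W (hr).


W = L/λ = 38.6/31.51 = 1.2250 hr

Final: 1.2250 hr


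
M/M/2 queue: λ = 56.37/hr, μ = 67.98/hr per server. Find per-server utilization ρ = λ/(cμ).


ρ = λ/(cμ) = 56.37/(2·67.98) = 56.37/135.96 = 0.4146

Final: 0.4146


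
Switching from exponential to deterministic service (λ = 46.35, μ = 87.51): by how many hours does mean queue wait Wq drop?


ρ = 46.35/87.51 = 0.5297
Wq(M/M/1) = ρ/(μ−λ) = 0.5297/41.16 = 0.01287 hr
Wq(M/D/1) = ρ/(2(μ−λ)) = 0.006434 hr
Savings = 0.01287 − 0.006434 = 0.006434 hr

Final: 0.006434 hr


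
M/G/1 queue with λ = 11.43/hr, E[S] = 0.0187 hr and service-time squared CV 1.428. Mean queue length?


ρ = λ·E[S] = 11.43·0.0187 = 0.2137
Lq = ρ²(1+C_s²)/(2(1−ρ)) = 0.04569·(1+1.428)/(2·0.7863)
= 0.04569·2.4280/1.5725 = 0.07054

Final: 0.07054


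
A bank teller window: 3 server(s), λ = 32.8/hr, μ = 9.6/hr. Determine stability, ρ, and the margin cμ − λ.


Total capacity cμ = 3·9.6 = 28.80/hr
ρ = λ/(cμ) = 32.8/28.80 = 1.1389
Stable ⇔ ρ < 1: NO
Spare capacity = cμ − λ = 28.80 − 32.8 = -4.00/hr

Final: ρ = 1.1389; unstable; margin = -4.00/hr


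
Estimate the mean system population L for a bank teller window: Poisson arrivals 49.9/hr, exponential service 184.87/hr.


ρ = λ/μ = 49.9/184.87 = 0.2699
L = ρ/(1−ρ) = 0.2699/(1 − 0.2699) = 0.2699/0.7301 = 0.3697

Final: 0.3697


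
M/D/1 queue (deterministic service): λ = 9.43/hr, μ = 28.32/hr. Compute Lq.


ρ = 9.43/28.32 = 0.3330
M/D/1: Lq = ρ²/(2(1−ρ)) = 0.1109/(2·0.6670) = 0.08311

Final: 0.08311


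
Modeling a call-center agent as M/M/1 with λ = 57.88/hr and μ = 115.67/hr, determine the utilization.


ρ = λ/μ = 57.88/115.67 = 0.5004

Final: 0.5004


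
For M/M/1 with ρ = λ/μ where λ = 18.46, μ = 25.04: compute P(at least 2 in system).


ρ = 18.46/25.04 = 0.7372
P(N ≥ n) = ρ^n = 0.7372^2 = 0.543494

Final: 0.543494


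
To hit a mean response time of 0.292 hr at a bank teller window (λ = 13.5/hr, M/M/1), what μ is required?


W = 1/(μ−λ) ⇒ μ − λ = 1/W = 1/0.292 = 3.4247
μ = λ + 1/W = 13.5 + 3.4247 = 16.9247 per hr

Final: 16.9247 /hr


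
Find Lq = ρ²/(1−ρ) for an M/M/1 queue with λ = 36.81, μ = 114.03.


ρ = 36.81/114.03 = 0.3228
Lq = ρ²/(1−ρ) = 0.1042/0.6772 = 0.1539

Final: 0.1539


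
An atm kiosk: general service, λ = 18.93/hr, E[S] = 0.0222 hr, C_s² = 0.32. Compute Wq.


ρ = λ·E[S] = 18.93·0.0222 = 0.4202
E[S²] = E[S]²(1+C_s²) = 0.0222²·(1+0.32) = 0.0006505
Wq = λ·E[S²]/(2(1−ρ)) = 18.93·0.0006505/(2·0.5798) = 0.01062 hr

Final: 0.01062 hr


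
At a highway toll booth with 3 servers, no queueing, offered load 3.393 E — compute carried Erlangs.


B(3,3.393) = 0.390785 (Erlang-B)
Carried load = a(1 − B) = 3.393·(1 − 0.390785) = 3.393·0.609215 = 2.0671 E

Final: 2.0671 Erlangs


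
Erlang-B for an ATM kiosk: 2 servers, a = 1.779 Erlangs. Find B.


B(c,a) = (a^c/c!) / Σ_{k=0}^{c} a^k/k!
a^2/2! = 1.582420
Σ terms (k=0..2): 1.00000 + 1.77900 + 1.58242 = 4.361420
B = 1.582420/4.361420 = 0.362822

Final: 0.362822


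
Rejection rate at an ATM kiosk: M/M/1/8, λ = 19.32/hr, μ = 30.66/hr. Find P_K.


ρ = λ/μ = 19.32/30.66 = 0.6301
P_K = (1−ρ)ρ^K/(1−ρ^(K+1)) = (0.3699·0.024859)/(1 − 0.015664)
= 0.009194/0.984336 = 0.009341

Final: 0.009341


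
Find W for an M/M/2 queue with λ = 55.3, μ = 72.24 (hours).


a = 0.7655; ρ = 0.3828; P₀ = 0.446391
Lq = P₀·a^c·ρ/(c!(1−ρ)²) = 0.13139
Wq = Lq/λ = 0.13139/55.3 = 0.002376 hr
W = Wq + 1/μ = 0.002376 + 0.01384 = 0.01622 hr

Final: 0.01622 hr


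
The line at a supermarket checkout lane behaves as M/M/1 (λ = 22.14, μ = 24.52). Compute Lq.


ρ = 22.14/24.52 = 0.9029
Lq = ρ²/(1−ρ) = 0.8153/0.09706 = 8.3996

Final: 8.3996


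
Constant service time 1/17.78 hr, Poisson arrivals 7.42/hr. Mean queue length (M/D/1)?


ρ = 7.42/17.78 = 0.4173
M/D/1: Lq = ρ²/(2(1−ρ)) = 0.1742/(2·0.5827) = 0.14945

Final: 0.14945


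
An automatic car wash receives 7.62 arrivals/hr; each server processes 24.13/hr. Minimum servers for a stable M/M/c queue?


Stability requires cμ > λ ⇔ c > λ/μ.
λ/μ = 7.62/24.13 = 0.3158
Minimum integer c = ⌊0.3158⌋ + 1 = 1
Check: 1·24.13 = 24.13 > 7.62, while 0·24.13 = 0.00 ≤ 7.62

Final: 1 servers


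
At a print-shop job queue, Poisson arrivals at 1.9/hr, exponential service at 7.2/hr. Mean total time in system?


W = 1/(μ−λ) = 1/(7.2 − 1.9) = 1/5.30 = 0.1887 hr

Final: 0.1887 hr


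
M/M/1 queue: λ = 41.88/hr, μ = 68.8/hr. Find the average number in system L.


ρ = λ/μ = 41.88/68.8 = 0.6087
L = ρ/(1−ρ) = 0.6087/(1 − 0.6087) = 0.6087/0.3913 = 1.5557

Final: 1.5557


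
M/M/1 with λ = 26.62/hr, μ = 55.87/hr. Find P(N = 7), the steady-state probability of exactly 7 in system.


ρ = 26.62/55.87 = 0.4765
P_n = (1−ρ)·ρ^n = (1 − 0.4765)·0.4765^7 = 0.5235·0.005574 = 0.002918

Final: 0.002918


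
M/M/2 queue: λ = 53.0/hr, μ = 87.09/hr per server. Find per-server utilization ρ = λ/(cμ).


ρ = λ/(cμ) = 53.0/(2·87.09) = 53.0/174.18 = 0.3043

Final: 0.3043


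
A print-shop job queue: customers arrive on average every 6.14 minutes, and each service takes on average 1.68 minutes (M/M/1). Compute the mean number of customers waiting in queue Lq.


λ = 60/6.14 = 9.7720 /hr
μ = 60/1.68 = 35.7143 /hr
ρ = λ/μ = 9.7720/35.7143 = 0.2736
Lq = ρ²/(1−ρ) = 0.07487/0.7264 = 0.1031

Final: 0.1031


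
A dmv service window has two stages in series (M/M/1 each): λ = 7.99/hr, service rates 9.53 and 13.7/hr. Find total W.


Each node sees arrival rate λ = 7.99/hr (tandem ⇒ throughput preserved).
W₁ = 1/(μ₁−λ) = 1/(9.53−7.99) = 0.64935 hr
W₂ = 1/(μ₂−λ) = 1/(13.7−7.99) = 0.17513 hr
W_total = W₁ + W₂ = 0.64935 + 0.17513 = 0.82448 hr

Final: 0.82448 hr


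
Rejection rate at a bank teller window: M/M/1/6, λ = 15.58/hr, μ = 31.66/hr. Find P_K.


ρ = λ/μ = 15.58/31.66 = 0.4921
P_K = (1−ρ)ρ^K/(1−ρ^(K+1)) = (0.5079·0.014202)/(1 − 0.006989)
= 0.007213/0.993011 = 0.007264

Final: 0.007264


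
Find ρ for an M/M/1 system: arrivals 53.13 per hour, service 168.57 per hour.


ρ = λ/μ = 53.13/168.57 = 0.3152

Final: 0.3152


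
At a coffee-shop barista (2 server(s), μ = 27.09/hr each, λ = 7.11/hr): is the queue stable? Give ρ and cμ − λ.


Total capacity cμ = 2·27.09 = 54.18/hr
ρ = λ/(cμ) = 7.11/54.18 = 0.1312
Stable ⇔ ρ < 1: YES
Spare capacity = cμ − λ = 54.18 − 7.11 = 47.07/hr

Final: ρ = 0.1312; stable; margin = 47.07/hr


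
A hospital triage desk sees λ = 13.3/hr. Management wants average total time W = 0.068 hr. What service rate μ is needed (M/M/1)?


W = 1/(μ−λ) ⇒ μ − λ = 1/W = 1/0.068 = 14.7059
μ = λ + 1/W = 13.3 + 14.7059 = 28.0059 per hr

Final: 28.0059 /hr


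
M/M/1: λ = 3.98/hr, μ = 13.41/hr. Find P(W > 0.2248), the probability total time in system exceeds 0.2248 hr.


W ~ Exponential(μ−λ) for M/M/1.
μ − λ = 13.41 − 3.98 = 9.4300
P(W > t) = e^{−(μ−λ)t} = e^{−2.1199} = 0.120048

Final: 0.120048


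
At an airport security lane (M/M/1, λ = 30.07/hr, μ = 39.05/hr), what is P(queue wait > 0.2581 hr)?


ρ = 30.07/39.05 = 0.7700
P(Wq > t) = ρ·e^{−(μ−λ)t} = 0.7700·e^{−2.3177}
= 0.7700·0.098496 = 0.075846

Final: 0.075846


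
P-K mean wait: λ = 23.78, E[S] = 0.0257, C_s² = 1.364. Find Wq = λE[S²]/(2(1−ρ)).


ρ = λ·E[S] = 23.78·0.0257 = 0.6111
E[S²] = E[S]²(1+C_s²) = 0.0257²·(1+1.364) = 0.001561
Wq = λ·E[S²]/(2(1−ρ)) = 23.78·0.001561/(2·0.3889) = 0.04774 hr

Final: 0.04774 hr


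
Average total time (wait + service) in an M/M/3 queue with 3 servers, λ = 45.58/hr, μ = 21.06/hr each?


a = 2.1643; ρ = 0.7214; P₀ = 0.086417
Lq = P₀·a^c·ρ/(c!(1−ρ)²) = 1.35745
Wq = Lq/λ = 1.35745/45.58 = 0.02978 hr
W = Wq + 1/μ = 0.02978 + 0.04748 = 0.07727 hr

Final: 0.07727 hr


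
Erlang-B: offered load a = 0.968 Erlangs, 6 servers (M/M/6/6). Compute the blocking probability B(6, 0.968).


B(c,a) = (a^c/c!) / Σ_{k=0}^{c} a^k/k!
a^6/6! = 0.001143
Σ terms (k=0..6): 1.00000 + 0.96800 + 0.46851 + 0.15117 + 0.03658 + 0.007083 + 0.001143 = 2.632494
B = 0.001143/2.632494 = 0.0004341

Final: 0.0004341


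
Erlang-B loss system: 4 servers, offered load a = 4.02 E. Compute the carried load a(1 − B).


B(4,4.02) = 0.312607 (Erlang-B)
Carried load = a(1 − B) = 4.02·(1 − 0.312607) = 4.02·0.687393 = 2.7633 E

Final: 2.7633 Erlangs


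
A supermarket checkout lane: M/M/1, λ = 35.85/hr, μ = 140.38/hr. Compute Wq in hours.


ρ = 35.85/140.38 = 0.2554
Wq = ρ/(μ−λ) = 0.2554/(140.38 − 35.85) = 0.2554/104.53 = 0.002443 hr

Final: 0.002443 hr


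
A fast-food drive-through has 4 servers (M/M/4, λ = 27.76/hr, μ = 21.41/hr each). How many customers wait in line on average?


a = λ/μ = 1.2966; ρ = a/4 = 0.3241
P₀ = 0.272131
Lq = P₀·a^c·ρ / (c!·(1−ρ)²) = 0.272131·2.82625·0.3241/(24·0.45678)
= 0.02274

Final: 0.02274


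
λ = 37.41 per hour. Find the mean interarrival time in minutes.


Mean interarrival time = 1/λ = 1/37.41 hour = 0.02673 hour
In minutes: 0.02673 × 60 = 1.6038 min

Final: 1.6038 min


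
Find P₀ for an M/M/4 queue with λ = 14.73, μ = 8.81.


a = λ/μ = 14.73/8.81 = 1.6720; ρ = a/c = 0.4180
Σ_{k=0}^{3} a^k/k! (terms k=0..3) = 1.00000 + 1.67196 + 1.39773 + 0.77899 = 4.84868
Tail: a^4/(4!(1−ρ)) = 7.81461/(24·0.5820) = 0.55946
P₀ = 1/(4.84868 + 0.55946) = 1/5.40814 = 0.184907

Final: 0.184907


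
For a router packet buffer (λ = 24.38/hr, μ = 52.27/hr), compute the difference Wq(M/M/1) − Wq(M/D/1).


ρ = 24.38/52.27 = 0.4664
Wq(M/M/1) = ρ/(μ−λ) = 0.4664/27.89 = 0.01672 hr
Wq(M/D/1) = ρ/(2(μ−λ)) = 0.008362 hr
Savings = 0.01672 − 0.008362 = 0.008362 hr

Final: 0.008362 hr


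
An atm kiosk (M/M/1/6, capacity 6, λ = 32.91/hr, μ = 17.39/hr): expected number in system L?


ρ = 32.91/17.39 = 1.8925
L = ρ[1 − (K+1)ρ^K + Kρ^(K+1)] / [(1−ρ)(1−ρ^(K+1))]
Numerator: 1.8925·(1 − 7·45.937759 + 6·86.935689) = 380.480147
Denominator: (-0.8925)·(-85.935689) = 76.694761
L = 380.480147/76.694761 = 4.9610

Final: 4.9610


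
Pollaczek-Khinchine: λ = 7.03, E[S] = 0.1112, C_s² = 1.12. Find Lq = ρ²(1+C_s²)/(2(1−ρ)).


ρ = λ·E[S] = 7.03·0.1112 = 0.7817
Lq = ρ²(1+C_s²)/(2(1−ρ)) = 0.6111·(1+1.12)/(2·0.2183)
= 0.6111·2.1200/0.4365 = 2.96786

Final: 2.96786


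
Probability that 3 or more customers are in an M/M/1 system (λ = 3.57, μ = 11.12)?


ρ = 3.57/11.12 = 0.3210
P(N ≥ n) = ρ^n = 0.3210^3 = 0.033090

Final: 0.033090


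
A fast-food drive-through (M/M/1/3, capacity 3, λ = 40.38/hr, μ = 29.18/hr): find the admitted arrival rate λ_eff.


ρ = 1.3838; P_K = (1−ρ)ρ^3/(1−ρ^4) = 0.381360
λ_eff = λ(1 − P_K) = 40.38·(1 − 0.381360) = 40.38·0.618640 = 24.9807 /hr

Final: 24.9807 /hr


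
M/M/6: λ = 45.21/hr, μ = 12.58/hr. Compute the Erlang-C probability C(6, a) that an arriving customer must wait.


a = λ/μ = 3.5938; ρ = a/6 = 0.5990
P₀ = 0.026182 (from M/M/c formula)
C(c,a) = [a^c/(c!(1−ρ))]·P₀ = [2154.38440/(720·0.4010)]·0.026182
= 7.46123·0.026182 = 0.195348

Final: 0.195348


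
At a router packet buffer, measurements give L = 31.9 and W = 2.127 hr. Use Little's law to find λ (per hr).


λ = L/W = 31.9/2.127 = 14.9976 /hr

Final: 14.9976 /hr


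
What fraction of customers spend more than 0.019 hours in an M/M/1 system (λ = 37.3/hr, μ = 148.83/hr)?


W ~ Exponential(μ−λ) for M/M/1.
μ − λ = 148.83 − 37.3 = 111.5300
P(W > t) = e^{−(μ−λ)t} = e^{−2.1191} = 0.120143

Final: 0.120143


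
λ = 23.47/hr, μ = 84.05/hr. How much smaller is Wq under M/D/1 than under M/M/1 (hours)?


ρ = 23.47/84.05 = 0.2792
Wq(M/M/1) = ρ/(μ−λ) = 0.2792/60.58 = 0.004609 hr
Wq(M/D/1) = ρ/(2(μ−λ)) = 0.002305 hr
Savings = 0.004609 − 0.002305 = 0.002305 hr

Final: 0.002305 hr


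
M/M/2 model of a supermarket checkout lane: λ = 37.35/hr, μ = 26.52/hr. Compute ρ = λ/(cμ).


ρ = λ/(cμ) = 37.35/(2·26.52) = 37.35/53.04 = 0.7042

Final: 0.7042


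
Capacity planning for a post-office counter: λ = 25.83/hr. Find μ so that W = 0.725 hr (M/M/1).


W = 1/(μ−λ) ⇒ μ − λ = 1/W = 1/0.725 = 1.3793
μ = λ + 1/W = 25.83 + 1.3793 = 27.2093 per hr

Final: 27.2093 /hr


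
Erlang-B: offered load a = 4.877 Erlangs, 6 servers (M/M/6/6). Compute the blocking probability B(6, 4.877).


B(c,a) = (a^c/c!) / Σ_{k=0}^{c} a^k/k!
a^6/6! = 18.688913
Σ terms (k=0..6): 1.00000 + 4.87700 + 11.89256 + 19.33335 + 23.57218 + 22.99231 + 18.68891 = 102.356311
B = 18.688913/102.356311 = 0.182587

Final: 0.182587


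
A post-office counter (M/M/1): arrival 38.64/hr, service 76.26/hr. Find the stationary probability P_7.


ρ = 38.64/76.26 = 0.5067
P_n = (1−ρ)·ρ^n = (1 − 0.5067)·0.5067^7 = 0.4933·0.008574 = 0.004230

Final: 0.004230


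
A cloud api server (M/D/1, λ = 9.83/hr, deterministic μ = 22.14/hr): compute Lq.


ρ = 9.83/22.14 = 0.4440
M/D/1: Lq = ρ²/(2(1−ρ)) = 0.1971/(2·0.5560) = 0.17727

Final: 0.17727


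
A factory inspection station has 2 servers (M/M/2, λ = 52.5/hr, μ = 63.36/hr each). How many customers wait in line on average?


a = λ/μ = 0.8286; ρ = a/2 = 0.4143
P₀ = 0.414128
Lq = P₀·a^c·ρ / (c!·(1−ρ)²) = 0.414128·0.68658·0.4143/(2·0.34305)
= 0.17169

Final: 0.17169


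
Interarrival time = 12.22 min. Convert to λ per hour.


λ = 1/(interarrival time) in consistent units.
1 hour = 60 min, so λ = 60/12.22 = 4.9100 per hour

Final: 4.9100 /hr


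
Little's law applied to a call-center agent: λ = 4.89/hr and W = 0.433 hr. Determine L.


L = λW = 4.89·0.433 = 2.1174

Final: 2.1174


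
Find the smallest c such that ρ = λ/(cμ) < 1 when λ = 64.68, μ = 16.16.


Stability requires cμ > λ ⇔ c > λ/μ.
λ/μ = 64.68/16.16 = 4.0025
Minimum integer c = ⌊4.0025⌋ + 1 = 5
Check: 5·16.16 = 80.80 > 64.68, while 4·16.16 = 64.64 ≤ 64.68

Final: 5 servers


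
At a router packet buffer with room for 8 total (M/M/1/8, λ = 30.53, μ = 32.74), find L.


ρ = 30.53/32.74 = 0.9325
L = ρ[1 − (K+1)ρ^K + Kρ^(K+1)] / [(1−ρ)(1−ρ^(K+1))]
Numerator: 0.9325·(1 − 9·0.571722 + 8·0.533130) = 0.111472
Denominator: (0.06750)·(0.466870) = 0.031514
L = 0.111472/0.031514 = 3.5372

Final: 3.5372


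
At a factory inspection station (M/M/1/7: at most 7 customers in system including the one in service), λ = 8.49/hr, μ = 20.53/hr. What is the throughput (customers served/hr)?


ρ = 0.4135; P_K = (1−ρ)ρ^7/(1−ρ^8) = 0.001214
λ_eff = λ(1 − P_K) = 8.49·(1 − 0.001214) = 8.49·0.998786 = 8.4797 /hr

Final: 8.4797 /hr


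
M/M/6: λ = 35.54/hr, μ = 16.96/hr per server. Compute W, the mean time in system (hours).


a = 2.0955; ρ = 0.3493; P₀ = 0.122765
Lq = P₀·a^c·ρ/(c!(1−ρ)²) = 0.01191
Wq = Lq/λ = 0.01191/35.54 = 0.0003350 hr
W = Wq + 1/μ = 0.0003350 + 0.05896 = 0.05930 hr

Final: 0.05930 hr


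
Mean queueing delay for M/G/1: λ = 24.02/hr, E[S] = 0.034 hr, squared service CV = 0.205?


ρ = λ·E[S] = 24.02·0.034 = 0.8167
E[S²] = E[S]²(1+C_s²) = 0.034²·(1+0.205) = 0.001393
Wq = λ·E[S²]/(2(1−ρ)) = 24.02·0.001393/(2·0.1833) = 0.09126 hr

Final: 0.09126 hr


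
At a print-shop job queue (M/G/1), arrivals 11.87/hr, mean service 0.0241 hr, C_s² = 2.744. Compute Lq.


ρ = λ·E[S] = 11.87·0.0241 = 0.2861
Lq = ρ²(1+C_s²)/(2(1−ρ)) = 0.08183·(1+2.744)/(2·0.7139)
= 0.08183·3.7440/1.4279 = 0.21458

Final: 0.21458


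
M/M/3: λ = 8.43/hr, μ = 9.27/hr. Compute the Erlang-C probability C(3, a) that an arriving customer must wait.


a = λ/μ = 0.9094; ρ = a/3 = 0.3031
P₀ = 0.399562 (from M/M/c formula)
C(c,a) = [a^c/(c!(1−ρ))]·P₀ = [0.75204/(6·0.6969)]·0.399562
= 0.17986·0.399562 = 0.071866

Final: 0.071866


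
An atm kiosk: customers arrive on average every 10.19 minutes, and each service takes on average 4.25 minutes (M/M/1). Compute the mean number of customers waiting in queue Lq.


λ = 60/10.19 = 5.8881 /hr
μ = 60/4.25 = 14.1176 /hr
ρ = λ/μ = 5.8881/14.1176 = 0.4171
Lq = ρ²/(1−ρ) = 0.1740/0.5829 = 0.2984

Final: 0.2984


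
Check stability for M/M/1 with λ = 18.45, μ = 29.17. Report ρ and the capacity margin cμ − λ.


Total capacity cμ = 1·29.17 = 29.17/hr
ρ = λ/(cμ) = 18.45/29.17 = 0.6325
Stable ⇔ ρ < 1: YES
Spare capacity = cμ − λ = 29.17 − 18.45 = 10.72/hr

Final: ρ = 0.6325; stable; margin = 10.72/hr


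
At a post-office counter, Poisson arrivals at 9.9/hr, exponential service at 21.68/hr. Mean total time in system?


W = 1/(μ−λ) = 1/(21.68 − 9.9) = 1/11.78 = 0.08489 hr

Final: 0.08489 hr


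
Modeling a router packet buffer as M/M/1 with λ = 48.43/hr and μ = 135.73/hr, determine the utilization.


ρ = λ/μ = 48.43/135.73 = 0.3568

Final: 0.3568


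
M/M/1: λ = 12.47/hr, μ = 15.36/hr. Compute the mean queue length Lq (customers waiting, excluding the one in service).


ρ = 12.47/15.36 = 0.8118
Lq = ρ²/(1−ρ) = 0.6591/0.1882 = 3.5030

Final: 3.5030


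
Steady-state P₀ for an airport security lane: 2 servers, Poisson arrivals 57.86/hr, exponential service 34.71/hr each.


a = λ/μ = 57.86/34.71 = 1.6670; ρ = a/c = 0.8335
Σ_{k=0}^{1} a^k/k! (terms k=0..1) = 1.00000 + 1.66695 = 2.66695
Tail: a^2/(2!(1−ρ)) = 2.77874/(2·0.1665) = 8.34343
P₀ = 1/(2.66695 + 8.34343) = 1/11.01038 = 0.090823

Final: 0.090823


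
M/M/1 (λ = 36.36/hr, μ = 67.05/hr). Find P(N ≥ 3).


ρ = 36.36/67.05 = 0.5423
P(N ≥ n) = ρ^n = 0.5423^3 = 0.159469

Final: 0.159469


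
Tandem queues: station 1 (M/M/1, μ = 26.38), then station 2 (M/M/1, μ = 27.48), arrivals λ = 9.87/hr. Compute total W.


Each node sees arrival rate λ = 9.87/hr (tandem ⇒ throughput preserved).
W₁ = 1/(μ₁−λ) = 1/(26.38−9.87) = 0.06057 hr
W₂ = 1/(μ₂−λ) = 1/(27.48−9.87) = 0.05679 hr
W_total = W₁ + W₂ = 0.06057 + 0.05679 = 0.11736 hr

Final: 0.11736 hr


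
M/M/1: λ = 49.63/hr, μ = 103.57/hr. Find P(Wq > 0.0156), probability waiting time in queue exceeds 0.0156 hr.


ρ = 49.63/103.57 = 0.4792
P(Wq > t) = ρ·e^{−(μ−λ)t} = 0.4792·e^{−0.8415}
= 0.4792·0.431079 = 0.206570

Final: 0.206570


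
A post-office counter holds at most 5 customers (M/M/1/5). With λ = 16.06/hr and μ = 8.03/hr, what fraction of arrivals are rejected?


ρ = λ/μ = 16.06/8.03 = 2.0000
P_K = (1−ρ)ρ^K/(1−ρ^(K+1)) = (-1.0000·32.000000)/(1 − 64.000000)
= -32.000000/-63.000000 = 0.507937

Final: 0.507937


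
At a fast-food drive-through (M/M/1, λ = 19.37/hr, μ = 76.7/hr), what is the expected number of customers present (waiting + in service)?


ρ = λ/μ = 19.37/76.7 = 0.2525
L = ρ/(1−ρ) = 0.2525/(1 − 0.2525) = 0.2525/0.7475 = 0.3379

Final: 0.3379


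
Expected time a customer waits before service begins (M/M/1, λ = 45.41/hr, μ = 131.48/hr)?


ρ = 45.41/131.48 = 0.3454
Wq = ρ/(μ−λ) = 0.3454/(131.48 − 45.41) = 0.3454/86.07 = 0.004013 hr

Final: 0.004013 hr


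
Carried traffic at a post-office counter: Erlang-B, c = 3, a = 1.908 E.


B(3,1.908) = 0.196685 (Erlang-B)
Carried load = a(1 − B) = 1.908·(1 − 0.196685) = 1.908·0.803315 = 1.5327 E

Final: 1.5327 Erlangs


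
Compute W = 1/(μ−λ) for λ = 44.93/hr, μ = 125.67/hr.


W = 1/(μ−λ) = 1/(125.67 − 44.93) = 1/80.74 = 0.01239 hr

Final: 0.01239 hr


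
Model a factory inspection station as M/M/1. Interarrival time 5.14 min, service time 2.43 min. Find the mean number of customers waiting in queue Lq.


λ = 60/5.14 = 11.6732 /hr
μ = 60/2.43 = 24.6914 /hr
ρ = λ/μ = 11.6732/24.6914 = 0.4728
Lq = ρ²/(1−ρ) = 0.2235/0.5272 = 0.4239

Final: 0.4239


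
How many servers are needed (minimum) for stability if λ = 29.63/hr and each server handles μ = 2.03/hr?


Stability requires cμ > λ ⇔ c > λ/μ.
λ/μ = 29.63/2.03 = 14.5961
Minimum integer c = ⌊14.5961⌋ + 1 = 15
Check: 15·2.03 = 30.45 > 29.63, while 14·2.03 = 28.42 ≤ 29.63

Final: 15 servers


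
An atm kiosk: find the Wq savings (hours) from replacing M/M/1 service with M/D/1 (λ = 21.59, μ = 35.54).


ρ = 21.59/35.54 = 0.6075
Wq(M/M/1) = ρ/(μ−λ) = 0.6075/13.95 = 0.04355 hr
Wq(M/D/1) = ρ/(2(μ−λ)) = 0.02177 hr
Savings = 0.04355 − 0.02177 = 0.02177 hr

Final: 0.02177 hr


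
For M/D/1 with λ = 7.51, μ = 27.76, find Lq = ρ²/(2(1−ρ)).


ρ = 7.51/27.76 = 0.2705
M/D/1: Lq = ρ²/(2(1−ρ)) = 0.07319/(2·0.7295) = 0.05017

Final: 0.05017


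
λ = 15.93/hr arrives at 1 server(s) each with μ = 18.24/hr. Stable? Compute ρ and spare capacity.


Total capacity cμ = 1·18.24 = 18.24/hr
ρ = λ/(cμ) = 15.93/18.24 = 0.8734
Stable ⇔ ρ < 1: YES
Spare capacity = cμ − λ = 18.24 − 15.93 = 2.31/hr

Final: ρ = 0.8734; stable; margin = 2.31/hr


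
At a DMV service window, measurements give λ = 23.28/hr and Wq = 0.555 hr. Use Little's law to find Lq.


Lq = λWq = 23.28·0.555 = 12.9204

Final: 12.9204


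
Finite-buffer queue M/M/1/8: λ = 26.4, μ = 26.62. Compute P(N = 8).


ρ = λ/μ = 26.4/26.62 = 0.9917
P_K = (1−ρ)ρ^K/(1−ρ^(K+1)) = (0.008264·0.935765)/(1 − 0.928032)
= 0.007734/0.071968 = 0.107459

Final: 0.107459


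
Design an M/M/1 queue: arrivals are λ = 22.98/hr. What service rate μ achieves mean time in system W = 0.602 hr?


W = 1/(μ−λ) ⇒ μ − λ = 1/W = 1/0.602 = 1.6611
μ = λ + 1/W = 22.98 + 1.6611 = 24.6411 per hr

Final: 24.6411 /hr
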